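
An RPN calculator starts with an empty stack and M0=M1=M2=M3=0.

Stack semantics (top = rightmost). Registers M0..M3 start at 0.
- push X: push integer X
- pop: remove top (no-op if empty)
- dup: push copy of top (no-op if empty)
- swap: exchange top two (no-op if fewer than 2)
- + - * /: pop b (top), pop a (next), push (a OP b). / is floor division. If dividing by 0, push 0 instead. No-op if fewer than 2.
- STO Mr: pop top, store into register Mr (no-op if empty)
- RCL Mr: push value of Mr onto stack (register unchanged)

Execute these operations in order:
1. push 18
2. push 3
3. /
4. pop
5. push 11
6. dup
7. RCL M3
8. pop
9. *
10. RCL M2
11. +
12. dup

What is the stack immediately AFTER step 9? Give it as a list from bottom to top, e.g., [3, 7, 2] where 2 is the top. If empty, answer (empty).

After op 1 (push 18): stack=[18] mem=[0,0,0,0]
After op 2 (push 3): stack=[18,3] mem=[0,0,0,0]
After op 3 (/): stack=[6] mem=[0,0,0,0]
After op 4 (pop): stack=[empty] mem=[0,0,0,0]
After op 5 (push 11): stack=[11] mem=[0,0,0,0]
After op 6 (dup): stack=[11,11] mem=[0,0,0,0]
After op 7 (RCL M3): stack=[11,11,0] mem=[0,0,0,0]
After op 8 (pop): stack=[11,11] mem=[0,0,0,0]
After op 9 (*): stack=[121] mem=[0,0,0,0]

[121]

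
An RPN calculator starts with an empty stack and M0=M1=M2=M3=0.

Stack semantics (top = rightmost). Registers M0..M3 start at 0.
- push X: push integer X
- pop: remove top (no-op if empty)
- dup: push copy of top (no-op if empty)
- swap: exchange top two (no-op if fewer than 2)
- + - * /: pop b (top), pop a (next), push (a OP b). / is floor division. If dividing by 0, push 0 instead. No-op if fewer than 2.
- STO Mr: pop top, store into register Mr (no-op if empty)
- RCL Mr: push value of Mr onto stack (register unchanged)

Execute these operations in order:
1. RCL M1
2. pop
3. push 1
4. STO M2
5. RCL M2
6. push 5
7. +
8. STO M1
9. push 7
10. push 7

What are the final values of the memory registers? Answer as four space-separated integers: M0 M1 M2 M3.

Answer: 0 6 1 0

Derivation:
After op 1 (RCL M1): stack=[0] mem=[0,0,0,0]
After op 2 (pop): stack=[empty] mem=[0,0,0,0]
After op 3 (push 1): stack=[1] mem=[0,0,0,0]
After op 4 (STO M2): stack=[empty] mem=[0,0,1,0]
After op 5 (RCL M2): stack=[1] mem=[0,0,1,0]
After op 6 (push 5): stack=[1,5] mem=[0,0,1,0]
After op 7 (+): stack=[6] mem=[0,0,1,0]
After op 8 (STO M1): stack=[empty] mem=[0,6,1,0]
After op 9 (push 7): stack=[7] mem=[0,6,1,0]
After op 10 (push 7): stack=[7,7] mem=[0,6,1,0]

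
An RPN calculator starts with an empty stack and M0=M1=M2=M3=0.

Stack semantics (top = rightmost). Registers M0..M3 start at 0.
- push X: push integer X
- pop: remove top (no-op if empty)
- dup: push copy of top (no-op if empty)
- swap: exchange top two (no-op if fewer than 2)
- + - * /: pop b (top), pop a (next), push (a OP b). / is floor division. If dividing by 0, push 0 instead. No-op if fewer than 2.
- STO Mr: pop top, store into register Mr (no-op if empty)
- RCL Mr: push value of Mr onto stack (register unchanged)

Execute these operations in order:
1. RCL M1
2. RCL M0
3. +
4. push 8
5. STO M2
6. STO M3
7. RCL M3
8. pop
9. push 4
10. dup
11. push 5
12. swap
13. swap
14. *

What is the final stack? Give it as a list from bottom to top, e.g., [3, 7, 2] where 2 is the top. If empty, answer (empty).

After op 1 (RCL M1): stack=[0] mem=[0,0,0,0]
After op 2 (RCL M0): stack=[0,0] mem=[0,0,0,0]
After op 3 (+): stack=[0] mem=[0,0,0,0]
After op 4 (push 8): stack=[0,8] mem=[0,0,0,0]
After op 5 (STO M2): stack=[0] mem=[0,0,8,0]
After op 6 (STO M3): stack=[empty] mem=[0,0,8,0]
After op 7 (RCL M3): stack=[0] mem=[0,0,8,0]
After op 8 (pop): stack=[empty] mem=[0,0,8,0]
After op 9 (push 4): stack=[4] mem=[0,0,8,0]
After op 10 (dup): stack=[4,4] mem=[0,0,8,0]
After op 11 (push 5): stack=[4,4,5] mem=[0,0,8,0]
After op 12 (swap): stack=[4,5,4] mem=[0,0,8,0]
After op 13 (swap): stack=[4,4,5] mem=[0,0,8,0]
After op 14 (*): stack=[4,20] mem=[0,0,8,0]

Answer: [4, 20]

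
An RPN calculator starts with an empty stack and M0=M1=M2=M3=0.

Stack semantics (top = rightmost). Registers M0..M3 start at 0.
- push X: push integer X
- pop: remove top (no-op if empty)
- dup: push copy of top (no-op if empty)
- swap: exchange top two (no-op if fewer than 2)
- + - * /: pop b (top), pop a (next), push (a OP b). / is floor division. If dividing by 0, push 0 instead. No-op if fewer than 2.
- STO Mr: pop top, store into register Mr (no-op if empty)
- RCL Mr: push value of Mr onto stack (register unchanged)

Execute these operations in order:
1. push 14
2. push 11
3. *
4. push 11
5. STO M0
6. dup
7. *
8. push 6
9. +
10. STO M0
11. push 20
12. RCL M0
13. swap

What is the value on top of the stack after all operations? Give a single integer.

Answer: 20

Derivation:
After op 1 (push 14): stack=[14] mem=[0,0,0,0]
After op 2 (push 11): stack=[14,11] mem=[0,0,0,0]
After op 3 (*): stack=[154] mem=[0,0,0,0]
After op 4 (push 11): stack=[154,11] mem=[0,0,0,0]
After op 5 (STO M0): stack=[154] mem=[11,0,0,0]
After op 6 (dup): stack=[154,154] mem=[11,0,0,0]
After op 7 (*): stack=[23716] mem=[11,0,0,0]
After op 8 (push 6): stack=[23716,6] mem=[11,0,0,0]
After op 9 (+): stack=[23722] mem=[11,0,0,0]
After op 10 (STO M0): stack=[empty] mem=[23722,0,0,0]
After op 11 (push 20): stack=[20] mem=[23722,0,0,0]
After op 12 (RCL M0): stack=[20,23722] mem=[23722,0,0,0]
After op 13 (swap): stack=[23722,20] mem=[23722,0,0,0]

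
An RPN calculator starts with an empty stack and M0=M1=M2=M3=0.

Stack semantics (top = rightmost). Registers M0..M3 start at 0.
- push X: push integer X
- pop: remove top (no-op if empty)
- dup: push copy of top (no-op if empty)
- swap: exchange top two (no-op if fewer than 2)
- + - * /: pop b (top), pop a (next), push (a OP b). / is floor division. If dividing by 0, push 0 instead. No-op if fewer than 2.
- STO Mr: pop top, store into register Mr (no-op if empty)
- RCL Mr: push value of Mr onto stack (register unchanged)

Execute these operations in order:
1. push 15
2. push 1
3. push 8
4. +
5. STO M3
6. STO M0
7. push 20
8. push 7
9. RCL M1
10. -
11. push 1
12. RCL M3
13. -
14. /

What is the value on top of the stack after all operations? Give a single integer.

After op 1 (push 15): stack=[15] mem=[0,0,0,0]
After op 2 (push 1): stack=[15,1] mem=[0,0,0,0]
After op 3 (push 8): stack=[15,1,8] mem=[0,0,0,0]
After op 4 (+): stack=[15,9] mem=[0,0,0,0]
After op 5 (STO M3): stack=[15] mem=[0,0,0,9]
After op 6 (STO M0): stack=[empty] mem=[15,0,0,9]
After op 7 (push 20): stack=[20] mem=[15,0,0,9]
After op 8 (push 7): stack=[20,7] mem=[15,0,0,9]
After op 9 (RCL M1): stack=[20,7,0] mem=[15,0,0,9]
After op 10 (-): stack=[20,7] mem=[15,0,0,9]
After op 11 (push 1): stack=[20,7,1] mem=[15,0,0,9]
After op 12 (RCL M3): stack=[20,7,1,9] mem=[15,0,0,9]
After op 13 (-): stack=[20,7,-8] mem=[15,0,0,9]
After op 14 (/): stack=[20,-1] mem=[15,0,0,9]

Answer: -1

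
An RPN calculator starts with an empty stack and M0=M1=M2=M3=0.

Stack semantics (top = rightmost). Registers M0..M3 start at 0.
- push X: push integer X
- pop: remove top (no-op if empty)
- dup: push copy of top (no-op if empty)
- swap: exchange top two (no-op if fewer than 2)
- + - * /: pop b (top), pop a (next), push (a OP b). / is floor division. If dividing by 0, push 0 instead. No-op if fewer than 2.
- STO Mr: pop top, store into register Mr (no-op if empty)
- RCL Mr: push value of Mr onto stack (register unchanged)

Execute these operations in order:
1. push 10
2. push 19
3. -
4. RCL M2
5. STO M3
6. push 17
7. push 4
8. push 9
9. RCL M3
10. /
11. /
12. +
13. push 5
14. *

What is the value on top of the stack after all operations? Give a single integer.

Answer: 85

Derivation:
After op 1 (push 10): stack=[10] mem=[0,0,0,0]
After op 2 (push 19): stack=[10,19] mem=[0,0,0,0]
After op 3 (-): stack=[-9] mem=[0,0,0,0]
After op 4 (RCL M2): stack=[-9,0] mem=[0,0,0,0]
After op 5 (STO M3): stack=[-9] mem=[0,0,0,0]
After op 6 (push 17): stack=[-9,17] mem=[0,0,0,0]
After op 7 (push 4): stack=[-9,17,4] mem=[0,0,0,0]
After op 8 (push 9): stack=[-9,17,4,9] mem=[0,0,0,0]
After op 9 (RCL M3): stack=[-9,17,4,9,0] mem=[0,0,0,0]
After op 10 (/): stack=[-9,17,4,0] mem=[0,0,0,0]
After op 11 (/): stack=[-9,17,0] mem=[0,0,0,0]
After op 12 (+): stack=[-9,17] mem=[0,0,0,0]
After op 13 (push 5): stack=[-9,17,5] mem=[0,0,0,0]
After op 14 (*): stack=[-9,85] mem=[0,0,0,0]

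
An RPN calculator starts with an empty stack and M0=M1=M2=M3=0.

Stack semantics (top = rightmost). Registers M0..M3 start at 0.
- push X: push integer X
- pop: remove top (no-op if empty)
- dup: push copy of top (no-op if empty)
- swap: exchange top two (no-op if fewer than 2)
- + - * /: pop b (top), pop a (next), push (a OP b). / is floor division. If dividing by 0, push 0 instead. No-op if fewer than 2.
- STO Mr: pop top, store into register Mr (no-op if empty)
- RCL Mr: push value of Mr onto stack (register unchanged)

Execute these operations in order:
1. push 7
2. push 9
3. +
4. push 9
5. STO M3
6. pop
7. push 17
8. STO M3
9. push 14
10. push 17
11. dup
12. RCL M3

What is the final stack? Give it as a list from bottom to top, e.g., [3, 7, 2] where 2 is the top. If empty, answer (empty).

Answer: [14, 17, 17, 17]

Derivation:
After op 1 (push 7): stack=[7] mem=[0,0,0,0]
After op 2 (push 9): stack=[7,9] mem=[0,0,0,0]
After op 3 (+): stack=[16] mem=[0,0,0,0]
After op 4 (push 9): stack=[16,9] mem=[0,0,0,0]
After op 5 (STO M3): stack=[16] mem=[0,0,0,9]
After op 6 (pop): stack=[empty] mem=[0,0,0,9]
After op 7 (push 17): stack=[17] mem=[0,0,0,9]
After op 8 (STO M3): stack=[empty] mem=[0,0,0,17]
After op 9 (push 14): stack=[14] mem=[0,0,0,17]
After op 10 (push 17): stack=[14,17] mem=[0,0,0,17]
After op 11 (dup): stack=[14,17,17] mem=[0,0,0,17]
After op 12 (RCL M3): stack=[14,17,17,17] mem=[0,0,0,17]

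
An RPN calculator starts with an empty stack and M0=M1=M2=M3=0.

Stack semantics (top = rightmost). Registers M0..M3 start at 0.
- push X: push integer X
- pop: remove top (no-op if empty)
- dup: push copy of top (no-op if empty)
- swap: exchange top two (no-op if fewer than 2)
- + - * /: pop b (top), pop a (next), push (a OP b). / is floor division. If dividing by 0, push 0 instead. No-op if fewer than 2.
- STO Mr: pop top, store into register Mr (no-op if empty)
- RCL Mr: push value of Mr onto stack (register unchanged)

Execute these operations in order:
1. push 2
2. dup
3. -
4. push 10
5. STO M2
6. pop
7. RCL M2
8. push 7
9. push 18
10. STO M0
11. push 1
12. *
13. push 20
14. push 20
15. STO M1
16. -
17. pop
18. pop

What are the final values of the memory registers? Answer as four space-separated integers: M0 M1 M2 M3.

After op 1 (push 2): stack=[2] mem=[0,0,0,0]
After op 2 (dup): stack=[2,2] mem=[0,0,0,0]
After op 3 (-): stack=[0] mem=[0,0,0,0]
After op 4 (push 10): stack=[0,10] mem=[0,0,0,0]
After op 5 (STO M2): stack=[0] mem=[0,0,10,0]
After op 6 (pop): stack=[empty] mem=[0,0,10,0]
After op 7 (RCL M2): stack=[10] mem=[0,0,10,0]
After op 8 (push 7): stack=[10,7] mem=[0,0,10,0]
After op 9 (push 18): stack=[10,7,18] mem=[0,0,10,0]
After op 10 (STO M0): stack=[10,7] mem=[18,0,10,0]
After op 11 (push 1): stack=[10,7,1] mem=[18,0,10,0]
After op 12 (*): stack=[10,7] mem=[18,0,10,0]
After op 13 (push 20): stack=[10,7,20] mem=[18,0,10,0]
After op 14 (push 20): stack=[10,7,20,20] mem=[18,0,10,0]
After op 15 (STO M1): stack=[10,7,20] mem=[18,20,10,0]
After op 16 (-): stack=[10,-13] mem=[18,20,10,0]
After op 17 (pop): stack=[10] mem=[18,20,10,0]
After op 18 (pop): stack=[empty] mem=[18,20,10,0]

Answer: 18 20 10 0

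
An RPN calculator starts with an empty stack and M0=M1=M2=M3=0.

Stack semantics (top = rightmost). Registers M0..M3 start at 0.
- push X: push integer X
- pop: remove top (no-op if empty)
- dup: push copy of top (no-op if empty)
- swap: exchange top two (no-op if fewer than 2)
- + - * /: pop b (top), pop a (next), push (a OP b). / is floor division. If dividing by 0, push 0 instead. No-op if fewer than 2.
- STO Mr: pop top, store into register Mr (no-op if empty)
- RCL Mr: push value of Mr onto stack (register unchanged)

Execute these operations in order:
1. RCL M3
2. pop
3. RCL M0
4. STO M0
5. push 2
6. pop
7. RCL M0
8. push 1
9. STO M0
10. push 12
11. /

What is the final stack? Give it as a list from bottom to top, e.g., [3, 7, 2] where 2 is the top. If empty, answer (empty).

After op 1 (RCL M3): stack=[0] mem=[0,0,0,0]
After op 2 (pop): stack=[empty] mem=[0,0,0,0]
After op 3 (RCL M0): stack=[0] mem=[0,0,0,0]
After op 4 (STO M0): stack=[empty] mem=[0,0,0,0]
After op 5 (push 2): stack=[2] mem=[0,0,0,0]
After op 6 (pop): stack=[empty] mem=[0,0,0,0]
After op 7 (RCL M0): stack=[0] mem=[0,0,0,0]
After op 8 (push 1): stack=[0,1] mem=[0,0,0,0]
After op 9 (STO M0): stack=[0] mem=[1,0,0,0]
After op 10 (push 12): stack=[0,12] mem=[1,0,0,0]
After op 11 (/): stack=[0] mem=[1,0,0,0]

Answer: [0]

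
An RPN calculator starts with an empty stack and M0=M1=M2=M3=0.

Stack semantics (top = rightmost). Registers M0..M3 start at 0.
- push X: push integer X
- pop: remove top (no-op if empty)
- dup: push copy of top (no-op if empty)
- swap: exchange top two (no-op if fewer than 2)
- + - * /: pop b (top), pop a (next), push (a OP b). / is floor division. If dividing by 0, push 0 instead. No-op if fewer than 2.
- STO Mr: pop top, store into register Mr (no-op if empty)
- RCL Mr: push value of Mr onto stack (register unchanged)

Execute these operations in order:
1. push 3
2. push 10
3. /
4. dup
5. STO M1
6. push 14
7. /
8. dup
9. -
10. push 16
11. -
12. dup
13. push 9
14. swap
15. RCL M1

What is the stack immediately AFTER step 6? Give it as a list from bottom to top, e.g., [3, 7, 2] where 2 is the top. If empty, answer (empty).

After op 1 (push 3): stack=[3] mem=[0,0,0,0]
After op 2 (push 10): stack=[3,10] mem=[0,0,0,0]
After op 3 (/): stack=[0] mem=[0,0,0,0]
After op 4 (dup): stack=[0,0] mem=[0,0,0,0]
After op 5 (STO M1): stack=[0] mem=[0,0,0,0]
After op 6 (push 14): stack=[0,14] mem=[0,0,0,0]

[0, 14]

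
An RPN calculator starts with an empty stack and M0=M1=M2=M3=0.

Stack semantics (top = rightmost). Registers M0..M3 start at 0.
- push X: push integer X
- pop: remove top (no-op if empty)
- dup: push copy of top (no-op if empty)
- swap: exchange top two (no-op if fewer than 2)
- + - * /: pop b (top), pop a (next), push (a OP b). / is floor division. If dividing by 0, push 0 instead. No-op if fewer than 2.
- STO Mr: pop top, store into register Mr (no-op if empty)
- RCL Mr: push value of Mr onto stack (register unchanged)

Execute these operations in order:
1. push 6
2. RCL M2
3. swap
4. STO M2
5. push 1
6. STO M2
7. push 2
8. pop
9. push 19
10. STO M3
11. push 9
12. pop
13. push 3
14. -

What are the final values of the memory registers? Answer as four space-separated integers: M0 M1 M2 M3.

Answer: 0 0 1 19

Derivation:
After op 1 (push 6): stack=[6] mem=[0,0,0,0]
After op 2 (RCL M2): stack=[6,0] mem=[0,0,0,0]
After op 3 (swap): stack=[0,6] mem=[0,0,0,0]
After op 4 (STO M2): stack=[0] mem=[0,0,6,0]
After op 5 (push 1): stack=[0,1] mem=[0,0,6,0]
After op 6 (STO M2): stack=[0] mem=[0,0,1,0]
After op 7 (push 2): stack=[0,2] mem=[0,0,1,0]
After op 8 (pop): stack=[0] mem=[0,0,1,0]
After op 9 (push 19): stack=[0,19] mem=[0,0,1,0]
After op 10 (STO M3): stack=[0] mem=[0,0,1,19]
After op 11 (push 9): stack=[0,9] mem=[0,0,1,19]
After op 12 (pop): stack=[0] mem=[0,0,1,19]
After op 13 (push 3): stack=[0,3] mem=[0,0,1,19]
After op 14 (-): stack=[-3] mem=[0,0,1,19]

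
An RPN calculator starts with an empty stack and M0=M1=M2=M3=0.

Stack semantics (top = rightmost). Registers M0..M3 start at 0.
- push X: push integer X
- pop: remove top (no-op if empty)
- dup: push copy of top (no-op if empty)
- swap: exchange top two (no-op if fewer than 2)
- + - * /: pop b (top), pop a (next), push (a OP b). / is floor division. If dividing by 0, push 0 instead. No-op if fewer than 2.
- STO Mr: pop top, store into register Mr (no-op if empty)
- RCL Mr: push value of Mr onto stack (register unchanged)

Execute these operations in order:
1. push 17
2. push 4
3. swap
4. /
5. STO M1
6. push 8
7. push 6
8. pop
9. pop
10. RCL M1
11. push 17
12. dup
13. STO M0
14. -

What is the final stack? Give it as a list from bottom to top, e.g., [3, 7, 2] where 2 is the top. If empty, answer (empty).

Answer: [-17]

Derivation:
After op 1 (push 17): stack=[17] mem=[0,0,0,0]
After op 2 (push 4): stack=[17,4] mem=[0,0,0,0]
After op 3 (swap): stack=[4,17] mem=[0,0,0,0]
After op 4 (/): stack=[0] mem=[0,0,0,0]
After op 5 (STO M1): stack=[empty] mem=[0,0,0,0]
After op 6 (push 8): stack=[8] mem=[0,0,0,0]
After op 7 (push 6): stack=[8,6] mem=[0,0,0,0]
After op 8 (pop): stack=[8] mem=[0,0,0,0]
After op 9 (pop): stack=[empty] mem=[0,0,0,0]
After op 10 (RCL M1): stack=[0] mem=[0,0,0,0]
After op 11 (push 17): stack=[0,17] mem=[0,0,0,0]
After op 12 (dup): stack=[0,17,17] mem=[0,0,0,0]
After op 13 (STO M0): stack=[0,17] mem=[17,0,0,0]
After op 14 (-): stack=[-17] mem=[17,0,0,0]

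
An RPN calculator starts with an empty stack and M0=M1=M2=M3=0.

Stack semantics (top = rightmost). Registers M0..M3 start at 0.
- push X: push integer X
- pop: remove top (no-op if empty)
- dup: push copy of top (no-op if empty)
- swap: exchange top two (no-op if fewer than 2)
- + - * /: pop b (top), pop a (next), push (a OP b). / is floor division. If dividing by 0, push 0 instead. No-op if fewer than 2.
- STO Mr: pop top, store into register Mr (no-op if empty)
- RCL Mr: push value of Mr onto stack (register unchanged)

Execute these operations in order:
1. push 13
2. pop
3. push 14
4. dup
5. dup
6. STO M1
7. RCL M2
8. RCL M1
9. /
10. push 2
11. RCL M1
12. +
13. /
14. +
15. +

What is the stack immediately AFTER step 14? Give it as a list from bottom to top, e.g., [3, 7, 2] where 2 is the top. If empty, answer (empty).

After op 1 (push 13): stack=[13] mem=[0,0,0,0]
After op 2 (pop): stack=[empty] mem=[0,0,0,0]
After op 3 (push 14): stack=[14] mem=[0,0,0,0]
After op 4 (dup): stack=[14,14] mem=[0,0,0,0]
After op 5 (dup): stack=[14,14,14] mem=[0,0,0,0]
After op 6 (STO M1): stack=[14,14] mem=[0,14,0,0]
After op 7 (RCL M2): stack=[14,14,0] mem=[0,14,0,0]
After op 8 (RCL M1): stack=[14,14,0,14] mem=[0,14,0,0]
After op 9 (/): stack=[14,14,0] mem=[0,14,0,0]
After op 10 (push 2): stack=[14,14,0,2] mem=[0,14,0,0]
After op 11 (RCL M1): stack=[14,14,0,2,14] mem=[0,14,0,0]
After op 12 (+): stack=[14,14,0,16] mem=[0,14,0,0]
After op 13 (/): stack=[14,14,0] mem=[0,14,0,0]
After op 14 (+): stack=[14,14] mem=[0,14,0,0]

[14, 14]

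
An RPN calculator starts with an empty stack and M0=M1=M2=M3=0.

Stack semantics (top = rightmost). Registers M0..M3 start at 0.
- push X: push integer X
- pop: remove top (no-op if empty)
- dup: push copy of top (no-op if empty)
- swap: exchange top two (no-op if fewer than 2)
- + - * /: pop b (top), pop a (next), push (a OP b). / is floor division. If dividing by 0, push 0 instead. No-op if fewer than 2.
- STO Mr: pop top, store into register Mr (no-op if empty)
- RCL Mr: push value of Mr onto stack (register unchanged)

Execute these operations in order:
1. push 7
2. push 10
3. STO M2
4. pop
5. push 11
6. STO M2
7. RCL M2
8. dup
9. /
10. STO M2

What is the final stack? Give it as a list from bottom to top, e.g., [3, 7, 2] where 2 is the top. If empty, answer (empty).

After op 1 (push 7): stack=[7] mem=[0,0,0,0]
After op 2 (push 10): stack=[7,10] mem=[0,0,0,0]
After op 3 (STO M2): stack=[7] mem=[0,0,10,0]
After op 4 (pop): stack=[empty] mem=[0,0,10,0]
After op 5 (push 11): stack=[11] mem=[0,0,10,0]
After op 6 (STO M2): stack=[empty] mem=[0,0,11,0]
After op 7 (RCL M2): stack=[11] mem=[0,0,11,0]
After op 8 (dup): stack=[11,11] mem=[0,0,11,0]
After op 9 (/): stack=[1] mem=[0,0,11,0]
After op 10 (STO M2): stack=[empty] mem=[0,0,1,0]

Answer: (empty)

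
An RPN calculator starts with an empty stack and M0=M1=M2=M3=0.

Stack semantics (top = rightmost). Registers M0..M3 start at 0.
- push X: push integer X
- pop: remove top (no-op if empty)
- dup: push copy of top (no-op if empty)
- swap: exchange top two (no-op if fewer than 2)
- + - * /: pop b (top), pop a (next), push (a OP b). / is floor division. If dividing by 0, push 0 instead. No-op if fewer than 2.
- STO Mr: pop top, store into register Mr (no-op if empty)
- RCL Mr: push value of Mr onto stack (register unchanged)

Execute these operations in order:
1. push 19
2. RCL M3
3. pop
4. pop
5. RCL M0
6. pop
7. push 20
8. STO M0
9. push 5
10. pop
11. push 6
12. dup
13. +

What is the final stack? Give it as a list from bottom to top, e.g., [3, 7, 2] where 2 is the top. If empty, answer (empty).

Answer: [12]

Derivation:
After op 1 (push 19): stack=[19] mem=[0,0,0,0]
After op 2 (RCL M3): stack=[19,0] mem=[0,0,0,0]
After op 3 (pop): stack=[19] mem=[0,0,0,0]
After op 4 (pop): stack=[empty] mem=[0,0,0,0]
After op 5 (RCL M0): stack=[0] mem=[0,0,0,0]
After op 6 (pop): stack=[empty] mem=[0,0,0,0]
After op 7 (push 20): stack=[20] mem=[0,0,0,0]
After op 8 (STO M0): stack=[empty] mem=[20,0,0,0]
After op 9 (push 5): stack=[5] mem=[20,0,0,0]
After op 10 (pop): stack=[empty] mem=[20,0,0,0]
After op 11 (push 6): stack=[6] mem=[20,0,0,0]
After op 12 (dup): stack=[6,6] mem=[20,0,0,0]
After op 13 (+): stack=[12] mem=[20,0,0,0]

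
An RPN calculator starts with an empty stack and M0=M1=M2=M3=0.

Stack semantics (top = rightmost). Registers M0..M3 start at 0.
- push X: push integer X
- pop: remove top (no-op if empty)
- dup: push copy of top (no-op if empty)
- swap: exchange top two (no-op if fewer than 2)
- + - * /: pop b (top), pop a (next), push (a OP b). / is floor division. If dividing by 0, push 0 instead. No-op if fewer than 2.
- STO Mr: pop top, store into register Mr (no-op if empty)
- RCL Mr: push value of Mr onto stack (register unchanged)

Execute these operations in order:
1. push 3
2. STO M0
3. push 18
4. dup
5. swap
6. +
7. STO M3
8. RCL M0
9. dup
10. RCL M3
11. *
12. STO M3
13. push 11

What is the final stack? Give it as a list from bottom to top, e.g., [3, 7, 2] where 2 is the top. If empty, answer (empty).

After op 1 (push 3): stack=[3] mem=[0,0,0,0]
After op 2 (STO M0): stack=[empty] mem=[3,0,0,0]
After op 3 (push 18): stack=[18] mem=[3,0,0,0]
After op 4 (dup): stack=[18,18] mem=[3,0,0,0]
After op 5 (swap): stack=[18,18] mem=[3,0,0,0]
After op 6 (+): stack=[36] mem=[3,0,0,0]
After op 7 (STO M3): stack=[empty] mem=[3,0,0,36]
After op 8 (RCL M0): stack=[3] mem=[3,0,0,36]
After op 9 (dup): stack=[3,3] mem=[3,0,0,36]
After op 10 (RCL M3): stack=[3,3,36] mem=[3,0,0,36]
After op 11 (*): stack=[3,108] mem=[3,0,0,36]
After op 12 (STO M3): stack=[3] mem=[3,0,0,108]
After op 13 (push 11): stack=[3,11] mem=[3,0,0,108]

Answer: [3, 11]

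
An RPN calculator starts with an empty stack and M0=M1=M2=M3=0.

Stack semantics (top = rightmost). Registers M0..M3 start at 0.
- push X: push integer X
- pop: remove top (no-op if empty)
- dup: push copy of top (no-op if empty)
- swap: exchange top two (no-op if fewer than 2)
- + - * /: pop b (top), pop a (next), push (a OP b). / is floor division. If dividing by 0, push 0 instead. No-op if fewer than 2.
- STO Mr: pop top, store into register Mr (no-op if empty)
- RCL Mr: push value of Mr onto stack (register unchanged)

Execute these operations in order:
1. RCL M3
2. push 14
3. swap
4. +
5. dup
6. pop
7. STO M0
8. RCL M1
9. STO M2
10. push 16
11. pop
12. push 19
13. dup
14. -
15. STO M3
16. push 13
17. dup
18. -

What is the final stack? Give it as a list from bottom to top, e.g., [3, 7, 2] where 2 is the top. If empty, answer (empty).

Answer: [0]

Derivation:
After op 1 (RCL M3): stack=[0] mem=[0,0,0,0]
After op 2 (push 14): stack=[0,14] mem=[0,0,0,0]
After op 3 (swap): stack=[14,0] mem=[0,0,0,0]
After op 4 (+): stack=[14] mem=[0,0,0,0]
After op 5 (dup): stack=[14,14] mem=[0,0,0,0]
After op 6 (pop): stack=[14] mem=[0,0,0,0]
After op 7 (STO M0): stack=[empty] mem=[14,0,0,0]
After op 8 (RCL M1): stack=[0] mem=[14,0,0,0]
After op 9 (STO M2): stack=[empty] mem=[14,0,0,0]
After op 10 (push 16): stack=[16] mem=[14,0,0,0]
After op 11 (pop): stack=[empty] mem=[14,0,0,0]
After op 12 (push 19): stack=[19] mem=[14,0,0,0]
After op 13 (dup): stack=[19,19] mem=[14,0,0,0]
After op 14 (-): stack=[0] mem=[14,0,0,0]
After op 15 (STO M3): stack=[empty] mem=[14,0,0,0]
After op 16 (push 13): stack=[13] mem=[14,0,0,0]
After op 17 (dup): stack=[13,13] mem=[14,0,0,0]
After op 18 (-): stack=[0] mem=[14,0,0,0]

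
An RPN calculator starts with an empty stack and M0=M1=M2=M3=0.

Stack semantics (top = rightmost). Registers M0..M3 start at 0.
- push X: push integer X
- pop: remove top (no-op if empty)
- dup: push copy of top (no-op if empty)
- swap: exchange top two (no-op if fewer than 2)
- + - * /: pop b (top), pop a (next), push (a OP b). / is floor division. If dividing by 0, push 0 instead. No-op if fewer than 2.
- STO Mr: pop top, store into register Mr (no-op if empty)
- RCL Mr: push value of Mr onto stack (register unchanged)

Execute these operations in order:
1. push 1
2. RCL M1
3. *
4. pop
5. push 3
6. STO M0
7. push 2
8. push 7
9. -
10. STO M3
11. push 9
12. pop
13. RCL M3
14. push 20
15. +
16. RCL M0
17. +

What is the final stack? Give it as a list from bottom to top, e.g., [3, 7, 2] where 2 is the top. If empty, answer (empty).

After op 1 (push 1): stack=[1] mem=[0,0,0,0]
After op 2 (RCL M1): stack=[1,0] mem=[0,0,0,0]
After op 3 (*): stack=[0] mem=[0,0,0,0]
After op 4 (pop): stack=[empty] mem=[0,0,0,0]
After op 5 (push 3): stack=[3] mem=[0,0,0,0]
After op 6 (STO M0): stack=[empty] mem=[3,0,0,0]
After op 7 (push 2): stack=[2] mem=[3,0,0,0]
After op 8 (push 7): stack=[2,7] mem=[3,0,0,0]
After op 9 (-): stack=[-5] mem=[3,0,0,0]
After op 10 (STO M3): stack=[empty] mem=[3,0,0,-5]
After op 11 (push 9): stack=[9] mem=[3,0,0,-5]
After op 12 (pop): stack=[empty] mem=[3,0,0,-5]
After op 13 (RCL M3): stack=[-5] mem=[3,0,0,-5]
After op 14 (push 20): stack=[-5,20] mem=[3,0,0,-5]
After op 15 (+): stack=[15] mem=[3,0,0,-5]
After op 16 (RCL M0): stack=[15,3] mem=[3,0,0,-5]
After op 17 (+): stack=[18] mem=[3,0,0,-5]

Answer: [18]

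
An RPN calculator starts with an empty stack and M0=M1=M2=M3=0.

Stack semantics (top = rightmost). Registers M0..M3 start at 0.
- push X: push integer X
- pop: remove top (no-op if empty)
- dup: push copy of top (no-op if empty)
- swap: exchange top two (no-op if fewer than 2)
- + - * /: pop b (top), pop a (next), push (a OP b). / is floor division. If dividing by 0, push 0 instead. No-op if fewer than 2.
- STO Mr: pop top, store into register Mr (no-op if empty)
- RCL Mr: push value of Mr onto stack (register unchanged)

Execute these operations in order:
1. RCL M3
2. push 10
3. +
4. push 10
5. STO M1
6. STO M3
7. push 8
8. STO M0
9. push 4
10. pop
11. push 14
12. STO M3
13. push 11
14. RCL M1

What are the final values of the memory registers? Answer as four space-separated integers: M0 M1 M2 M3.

After op 1 (RCL M3): stack=[0] mem=[0,0,0,0]
After op 2 (push 10): stack=[0,10] mem=[0,0,0,0]
After op 3 (+): stack=[10] mem=[0,0,0,0]
After op 4 (push 10): stack=[10,10] mem=[0,0,0,0]
After op 5 (STO M1): stack=[10] mem=[0,10,0,0]
After op 6 (STO M3): stack=[empty] mem=[0,10,0,10]
After op 7 (push 8): stack=[8] mem=[0,10,0,10]
After op 8 (STO M0): stack=[empty] mem=[8,10,0,10]
After op 9 (push 4): stack=[4] mem=[8,10,0,10]
After op 10 (pop): stack=[empty] mem=[8,10,0,10]
After op 11 (push 14): stack=[14] mem=[8,10,0,10]
After op 12 (STO M3): stack=[empty] mem=[8,10,0,14]
After op 13 (push 11): stack=[11] mem=[8,10,0,14]
After op 14 (RCL M1): stack=[11,10] mem=[8,10,0,14]

Answer: 8 10 0 14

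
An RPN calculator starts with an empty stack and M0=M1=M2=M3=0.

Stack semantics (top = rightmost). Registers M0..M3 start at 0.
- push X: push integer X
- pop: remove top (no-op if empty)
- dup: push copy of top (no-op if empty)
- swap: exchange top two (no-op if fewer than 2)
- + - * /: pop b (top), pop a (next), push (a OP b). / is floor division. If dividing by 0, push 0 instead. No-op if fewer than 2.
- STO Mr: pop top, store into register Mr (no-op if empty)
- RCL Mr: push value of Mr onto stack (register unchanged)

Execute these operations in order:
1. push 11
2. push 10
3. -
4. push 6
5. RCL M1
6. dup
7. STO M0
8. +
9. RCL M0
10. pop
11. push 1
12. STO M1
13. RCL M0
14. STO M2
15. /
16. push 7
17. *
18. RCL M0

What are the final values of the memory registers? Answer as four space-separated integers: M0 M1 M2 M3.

Answer: 0 1 0 0

Derivation:
After op 1 (push 11): stack=[11] mem=[0,0,0,0]
After op 2 (push 10): stack=[11,10] mem=[0,0,0,0]
After op 3 (-): stack=[1] mem=[0,0,0,0]
After op 4 (push 6): stack=[1,6] mem=[0,0,0,0]
After op 5 (RCL M1): stack=[1,6,0] mem=[0,0,0,0]
After op 6 (dup): stack=[1,6,0,0] mem=[0,0,0,0]
After op 7 (STO M0): stack=[1,6,0] mem=[0,0,0,0]
After op 8 (+): stack=[1,6] mem=[0,0,0,0]
After op 9 (RCL M0): stack=[1,6,0] mem=[0,0,0,0]
After op 10 (pop): stack=[1,6] mem=[0,0,0,0]
After op 11 (push 1): stack=[1,6,1] mem=[0,0,0,0]
After op 12 (STO M1): stack=[1,6] mem=[0,1,0,0]
After op 13 (RCL M0): stack=[1,6,0] mem=[0,1,0,0]
After op 14 (STO M2): stack=[1,6] mem=[0,1,0,0]
After op 15 (/): stack=[0] mem=[0,1,0,0]
After op 16 (push 7): stack=[0,7] mem=[0,1,0,0]
After op 17 (*): stack=[0] mem=[0,1,0,0]
After op 18 (RCL M0): stack=[0,0] mem=[0,1,0,0]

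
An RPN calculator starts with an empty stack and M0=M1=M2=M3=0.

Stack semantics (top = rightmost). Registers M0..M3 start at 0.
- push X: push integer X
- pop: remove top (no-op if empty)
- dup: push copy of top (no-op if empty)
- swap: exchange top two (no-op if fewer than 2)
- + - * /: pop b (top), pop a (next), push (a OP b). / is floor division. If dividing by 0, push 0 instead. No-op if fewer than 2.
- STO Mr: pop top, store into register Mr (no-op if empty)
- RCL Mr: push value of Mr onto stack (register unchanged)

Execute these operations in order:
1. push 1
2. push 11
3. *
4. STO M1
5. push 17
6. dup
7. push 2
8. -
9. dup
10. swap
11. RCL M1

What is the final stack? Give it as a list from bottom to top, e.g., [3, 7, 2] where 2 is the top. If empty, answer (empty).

After op 1 (push 1): stack=[1] mem=[0,0,0,0]
After op 2 (push 11): stack=[1,11] mem=[0,0,0,0]
After op 3 (*): stack=[11] mem=[0,0,0,0]
After op 4 (STO M1): stack=[empty] mem=[0,11,0,0]
After op 5 (push 17): stack=[17] mem=[0,11,0,0]
After op 6 (dup): stack=[17,17] mem=[0,11,0,0]
After op 7 (push 2): stack=[17,17,2] mem=[0,11,0,0]
After op 8 (-): stack=[17,15] mem=[0,11,0,0]
After op 9 (dup): stack=[17,15,15] mem=[0,11,0,0]
After op 10 (swap): stack=[17,15,15] mem=[0,11,0,0]
After op 11 (RCL M1): stack=[17,15,15,11] mem=[0,11,0,0]

Answer: [17, 15, 15, 11]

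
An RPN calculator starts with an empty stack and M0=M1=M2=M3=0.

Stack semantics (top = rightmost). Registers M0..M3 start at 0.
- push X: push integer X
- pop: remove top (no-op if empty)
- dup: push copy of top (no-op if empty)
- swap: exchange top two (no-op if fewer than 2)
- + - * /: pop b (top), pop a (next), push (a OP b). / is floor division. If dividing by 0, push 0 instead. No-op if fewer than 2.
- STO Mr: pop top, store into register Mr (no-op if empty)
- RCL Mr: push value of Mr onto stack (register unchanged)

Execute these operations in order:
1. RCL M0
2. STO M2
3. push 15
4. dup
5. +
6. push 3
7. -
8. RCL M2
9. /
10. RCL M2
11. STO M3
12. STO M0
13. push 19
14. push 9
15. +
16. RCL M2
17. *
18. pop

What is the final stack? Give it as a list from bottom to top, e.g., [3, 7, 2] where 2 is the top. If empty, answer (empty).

Answer: (empty)

Derivation:
After op 1 (RCL M0): stack=[0] mem=[0,0,0,0]
After op 2 (STO M2): stack=[empty] mem=[0,0,0,0]
After op 3 (push 15): stack=[15] mem=[0,0,0,0]
After op 4 (dup): stack=[15,15] mem=[0,0,0,0]
After op 5 (+): stack=[30] mem=[0,0,0,0]
After op 6 (push 3): stack=[30,3] mem=[0,0,0,0]
After op 7 (-): stack=[27] mem=[0,0,0,0]
After op 8 (RCL M2): stack=[27,0] mem=[0,0,0,0]
After op 9 (/): stack=[0] mem=[0,0,0,0]
After op 10 (RCL M2): stack=[0,0] mem=[0,0,0,0]
After op 11 (STO M3): stack=[0] mem=[0,0,0,0]
After op 12 (STO M0): stack=[empty] mem=[0,0,0,0]
After op 13 (push 19): stack=[19] mem=[0,0,0,0]
After op 14 (push 9): stack=[19,9] mem=[0,0,0,0]
After op 15 (+): stack=[28] mem=[0,0,0,0]
After op 16 (RCL M2): stack=[28,0] mem=[0,0,0,0]
After op 17 (*): stack=[0] mem=[0,0,0,0]
After op 18 (pop): stack=[empty] mem=[0,0,0,0]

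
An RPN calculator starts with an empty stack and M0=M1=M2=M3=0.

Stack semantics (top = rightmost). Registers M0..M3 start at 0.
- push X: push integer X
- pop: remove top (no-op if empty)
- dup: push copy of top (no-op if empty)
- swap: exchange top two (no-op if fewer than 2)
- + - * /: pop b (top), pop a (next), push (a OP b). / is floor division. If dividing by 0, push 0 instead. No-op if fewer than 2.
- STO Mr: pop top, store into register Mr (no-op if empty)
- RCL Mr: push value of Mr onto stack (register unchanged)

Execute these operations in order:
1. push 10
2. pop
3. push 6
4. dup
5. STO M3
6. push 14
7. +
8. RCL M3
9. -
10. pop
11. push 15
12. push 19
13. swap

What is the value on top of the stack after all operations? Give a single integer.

Answer: 15

Derivation:
After op 1 (push 10): stack=[10] mem=[0,0,0,0]
After op 2 (pop): stack=[empty] mem=[0,0,0,0]
After op 3 (push 6): stack=[6] mem=[0,0,0,0]
After op 4 (dup): stack=[6,6] mem=[0,0,0,0]
After op 5 (STO M3): stack=[6] mem=[0,0,0,6]
After op 6 (push 14): stack=[6,14] mem=[0,0,0,6]
After op 7 (+): stack=[20] mem=[0,0,0,6]
After op 8 (RCL M3): stack=[20,6] mem=[0,0,0,6]
After op 9 (-): stack=[14] mem=[0,0,0,6]
After op 10 (pop): stack=[empty] mem=[0,0,0,6]
After op 11 (push 15): stack=[15] mem=[0,0,0,6]
After op 12 (push 19): stack=[15,19] mem=[0,0,0,6]
After op 13 (swap): stack=[19,15] mem=[0,0,0,6]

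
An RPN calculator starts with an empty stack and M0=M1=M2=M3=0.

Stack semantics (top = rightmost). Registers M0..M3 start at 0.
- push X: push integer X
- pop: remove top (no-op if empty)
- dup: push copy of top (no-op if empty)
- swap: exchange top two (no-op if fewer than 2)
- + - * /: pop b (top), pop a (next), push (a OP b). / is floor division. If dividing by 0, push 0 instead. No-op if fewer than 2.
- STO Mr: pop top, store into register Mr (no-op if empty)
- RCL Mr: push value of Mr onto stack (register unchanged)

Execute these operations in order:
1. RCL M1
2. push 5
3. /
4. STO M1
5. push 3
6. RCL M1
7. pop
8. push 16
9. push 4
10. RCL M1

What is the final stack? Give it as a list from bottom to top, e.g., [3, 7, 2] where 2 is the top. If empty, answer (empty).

Answer: [3, 16, 4, 0]

Derivation:
After op 1 (RCL M1): stack=[0] mem=[0,0,0,0]
After op 2 (push 5): stack=[0,5] mem=[0,0,0,0]
After op 3 (/): stack=[0] mem=[0,0,0,0]
After op 4 (STO M1): stack=[empty] mem=[0,0,0,0]
After op 5 (push 3): stack=[3] mem=[0,0,0,0]
After op 6 (RCL M1): stack=[3,0] mem=[0,0,0,0]
After op 7 (pop): stack=[3] mem=[0,0,0,0]
After op 8 (push 16): stack=[3,16] mem=[0,0,0,0]
After op 9 (push 4): stack=[3,16,4] mem=[0,0,0,0]
After op 10 (RCL M1): stack=[3,16,4,0] mem=[0,0,0,0]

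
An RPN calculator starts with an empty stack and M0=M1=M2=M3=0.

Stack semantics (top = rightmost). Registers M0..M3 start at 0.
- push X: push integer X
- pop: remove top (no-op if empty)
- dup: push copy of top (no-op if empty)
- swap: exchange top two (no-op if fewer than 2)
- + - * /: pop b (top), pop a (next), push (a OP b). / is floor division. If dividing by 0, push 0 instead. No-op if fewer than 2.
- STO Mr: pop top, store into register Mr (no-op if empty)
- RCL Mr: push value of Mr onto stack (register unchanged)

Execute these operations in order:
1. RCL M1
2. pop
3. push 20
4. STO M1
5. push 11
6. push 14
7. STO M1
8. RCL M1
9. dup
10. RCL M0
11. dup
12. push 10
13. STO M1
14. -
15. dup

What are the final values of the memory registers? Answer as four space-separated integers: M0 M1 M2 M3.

Answer: 0 10 0 0

Derivation:
After op 1 (RCL M1): stack=[0] mem=[0,0,0,0]
After op 2 (pop): stack=[empty] mem=[0,0,0,0]
After op 3 (push 20): stack=[20] mem=[0,0,0,0]
After op 4 (STO M1): stack=[empty] mem=[0,20,0,0]
After op 5 (push 11): stack=[11] mem=[0,20,0,0]
After op 6 (push 14): stack=[11,14] mem=[0,20,0,0]
After op 7 (STO M1): stack=[11] mem=[0,14,0,0]
After op 8 (RCL M1): stack=[11,14] mem=[0,14,0,0]
After op 9 (dup): stack=[11,14,14] mem=[0,14,0,0]
After op 10 (RCL M0): stack=[11,14,14,0] mem=[0,14,0,0]
After op 11 (dup): stack=[11,14,14,0,0] mem=[0,14,0,0]
After op 12 (push 10): stack=[11,14,14,0,0,10] mem=[0,14,0,0]
After op 13 (STO M1): stack=[11,14,14,0,0] mem=[0,10,0,0]
After op 14 (-): stack=[11,14,14,0] mem=[0,10,0,0]
After op 15 (dup): stack=[11,14,14,0,0] mem=[0,10,0,0]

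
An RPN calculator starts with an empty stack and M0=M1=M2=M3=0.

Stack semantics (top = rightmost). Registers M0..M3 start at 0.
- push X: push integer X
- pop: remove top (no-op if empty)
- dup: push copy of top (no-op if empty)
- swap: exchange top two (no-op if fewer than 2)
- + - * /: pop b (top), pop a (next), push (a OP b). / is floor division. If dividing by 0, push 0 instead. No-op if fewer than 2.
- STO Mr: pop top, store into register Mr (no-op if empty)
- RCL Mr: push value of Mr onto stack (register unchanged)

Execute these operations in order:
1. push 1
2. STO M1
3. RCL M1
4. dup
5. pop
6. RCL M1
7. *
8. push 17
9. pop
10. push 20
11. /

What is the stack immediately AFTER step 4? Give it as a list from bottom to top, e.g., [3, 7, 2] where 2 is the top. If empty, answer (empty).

After op 1 (push 1): stack=[1] mem=[0,0,0,0]
After op 2 (STO M1): stack=[empty] mem=[0,1,0,0]
After op 3 (RCL M1): stack=[1] mem=[0,1,0,0]
After op 4 (dup): stack=[1,1] mem=[0,1,0,0]

[1, 1]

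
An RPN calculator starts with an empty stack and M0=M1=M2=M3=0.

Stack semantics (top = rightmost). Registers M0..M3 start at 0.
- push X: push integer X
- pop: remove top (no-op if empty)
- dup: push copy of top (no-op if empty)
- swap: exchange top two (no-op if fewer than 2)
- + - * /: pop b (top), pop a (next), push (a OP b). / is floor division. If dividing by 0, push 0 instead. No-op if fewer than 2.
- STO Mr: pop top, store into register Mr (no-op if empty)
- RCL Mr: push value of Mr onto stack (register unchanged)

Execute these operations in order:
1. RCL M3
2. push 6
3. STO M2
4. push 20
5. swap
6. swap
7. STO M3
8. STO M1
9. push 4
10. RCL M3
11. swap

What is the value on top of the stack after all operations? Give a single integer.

Answer: 4

Derivation:
After op 1 (RCL M3): stack=[0] mem=[0,0,0,0]
After op 2 (push 6): stack=[0,6] mem=[0,0,0,0]
After op 3 (STO M2): stack=[0] mem=[0,0,6,0]
After op 4 (push 20): stack=[0,20] mem=[0,0,6,0]
After op 5 (swap): stack=[20,0] mem=[0,0,6,0]
After op 6 (swap): stack=[0,20] mem=[0,0,6,0]
After op 7 (STO M3): stack=[0] mem=[0,0,6,20]
After op 8 (STO M1): stack=[empty] mem=[0,0,6,20]
After op 9 (push 4): stack=[4] mem=[0,0,6,20]
After op 10 (RCL M3): stack=[4,20] mem=[0,0,6,20]
After op 11 (swap): stack=[20,4] mem=[0,0,6,20]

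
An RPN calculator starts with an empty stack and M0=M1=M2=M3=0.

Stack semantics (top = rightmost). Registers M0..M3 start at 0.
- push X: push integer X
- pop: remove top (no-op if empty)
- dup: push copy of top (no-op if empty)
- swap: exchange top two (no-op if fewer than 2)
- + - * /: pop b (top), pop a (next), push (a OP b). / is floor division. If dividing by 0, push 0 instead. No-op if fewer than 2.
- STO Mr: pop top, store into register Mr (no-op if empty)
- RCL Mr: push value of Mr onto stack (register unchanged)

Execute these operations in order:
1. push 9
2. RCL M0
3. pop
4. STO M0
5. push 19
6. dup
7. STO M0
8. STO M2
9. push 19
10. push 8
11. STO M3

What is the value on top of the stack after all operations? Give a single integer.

Answer: 19

Derivation:
After op 1 (push 9): stack=[9] mem=[0,0,0,0]
After op 2 (RCL M0): stack=[9,0] mem=[0,0,0,0]
After op 3 (pop): stack=[9] mem=[0,0,0,0]
After op 4 (STO M0): stack=[empty] mem=[9,0,0,0]
After op 5 (push 19): stack=[19] mem=[9,0,0,0]
After op 6 (dup): stack=[19,19] mem=[9,0,0,0]
After op 7 (STO M0): stack=[19] mem=[19,0,0,0]
After op 8 (STO M2): stack=[empty] mem=[19,0,19,0]
After op 9 (push 19): stack=[19] mem=[19,0,19,0]
After op 10 (push 8): stack=[19,8] mem=[19,0,19,0]
After op 11 (STO M3): stack=[19] mem=[19,0,19,8]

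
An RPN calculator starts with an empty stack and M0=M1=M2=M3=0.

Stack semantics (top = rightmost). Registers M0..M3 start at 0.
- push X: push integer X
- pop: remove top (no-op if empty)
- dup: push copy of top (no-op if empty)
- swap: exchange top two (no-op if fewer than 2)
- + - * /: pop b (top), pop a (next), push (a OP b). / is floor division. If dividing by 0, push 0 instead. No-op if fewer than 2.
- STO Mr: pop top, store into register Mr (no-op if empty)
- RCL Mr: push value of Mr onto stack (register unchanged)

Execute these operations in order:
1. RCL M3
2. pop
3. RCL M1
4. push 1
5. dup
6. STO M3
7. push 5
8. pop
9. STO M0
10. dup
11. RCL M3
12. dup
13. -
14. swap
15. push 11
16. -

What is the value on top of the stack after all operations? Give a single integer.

After op 1 (RCL M3): stack=[0] mem=[0,0,0,0]
After op 2 (pop): stack=[empty] mem=[0,0,0,0]
After op 3 (RCL M1): stack=[0] mem=[0,0,0,0]
After op 4 (push 1): stack=[0,1] mem=[0,0,0,0]
After op 5 (dup): stack=[0,1,1] mem=[0,0,0,0]
After op 6 (STO M3): stack=[0,1] mem=[0,0,0,1]
After op 7 (push 5): stack=[0,1,5] mem=[0,0,0,1]
After op 8 (pop): stack=[0,1] mem=[0,0,0,1]
After op 9 (STO M0): stack=[0] mem=[1,0,0,1]
After op 10 (dup): stack=[0,0] mem=[1,0,0,1]
After op 11 (RCL M3): stack=[0,0,1] mem=[1,0,0,1]
After op 12 (dup): stack=[0,0,1,1] mem=[1,0,0,1]
After op 13 (-): stack=[0,0,0] mem=[1,0,0,1]
After op 14 (swap): stack=[0,0,0] mem=[1,0,0,1]
After op 15 (push 11): stack=[0,0,0,11] mem=[1,0,0,1]
After op 16 (-): stack=[0,0,-11] mem=[1,0,0,1]

Answer: -11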